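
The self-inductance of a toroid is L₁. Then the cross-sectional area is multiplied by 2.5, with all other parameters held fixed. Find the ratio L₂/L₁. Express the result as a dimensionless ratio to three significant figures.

L₂/L₁ = 2.50

For a toroid, L ∝ μᵣN²A/R.
L₂/L₁ = (2.5) = 2.50.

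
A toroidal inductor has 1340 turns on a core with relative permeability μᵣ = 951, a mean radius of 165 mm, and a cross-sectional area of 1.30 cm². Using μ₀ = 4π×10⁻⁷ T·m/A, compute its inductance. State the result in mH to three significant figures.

L ≈ 269 mH

For a thin toroid, L = μ₀μᵣN²A/(2πR).
L = (4π×10⁻⁷)(951)(1340)²(1.300×10^-4) / (2π×0.165 m) = 0.2691 H.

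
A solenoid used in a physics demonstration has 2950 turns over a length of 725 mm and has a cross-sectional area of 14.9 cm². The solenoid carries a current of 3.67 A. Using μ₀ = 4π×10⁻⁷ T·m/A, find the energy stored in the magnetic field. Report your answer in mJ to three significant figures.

A = 14.9 cm² = 1.490×10^-3 m².
L = μ₀N²A/ℓ = (4π×10⁻⁷)(2950)²(1.490×10^-3)/(0.725) = 2.248×10^-2 H.
U = ½LI² = ½(2.248×10^-2)(3.67)² = 0.1514 J.

U ≈ 151 mJ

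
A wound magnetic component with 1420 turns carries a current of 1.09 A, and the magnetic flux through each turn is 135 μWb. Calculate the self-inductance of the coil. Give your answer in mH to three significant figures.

Self-inductance is defined by L = NΦ_B/I (flux linkage over current).
L = (1420)(1.350×10^-4 Wb)/(1.09 A) = 0.1759 H.

L ≈ 176 mH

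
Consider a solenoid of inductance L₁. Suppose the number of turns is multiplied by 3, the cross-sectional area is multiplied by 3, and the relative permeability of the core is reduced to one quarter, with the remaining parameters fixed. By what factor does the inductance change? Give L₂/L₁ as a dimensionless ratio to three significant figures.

L₂/L₁ = 6.75

For a solenoid, L ∝ μᵣN²A/ℓ.
L₂/L₁ = (3)^2 × (3) × (0.25) = 6.75.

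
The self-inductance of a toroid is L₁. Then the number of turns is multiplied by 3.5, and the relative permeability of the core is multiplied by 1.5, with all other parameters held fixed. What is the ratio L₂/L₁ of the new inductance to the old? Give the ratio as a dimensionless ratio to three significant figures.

L₂/L₁ = 18.4

For a toroid, L ∝ μᵣN²A/R.
L₂/L₁ = (3.5)^2 × (1.5) = 18.4.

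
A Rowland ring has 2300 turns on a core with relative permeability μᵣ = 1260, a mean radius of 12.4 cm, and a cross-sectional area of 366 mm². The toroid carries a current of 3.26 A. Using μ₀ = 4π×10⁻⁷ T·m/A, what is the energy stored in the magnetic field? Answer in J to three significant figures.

L = μ₀μᵣN²A/(2πR) = (4π×10⁻⁷)(1260)(2300)²(3.660×10^-4)/(2π×0.124) = 3.9347 H.
U = ½LI² = ½(3.9347)(3.26)² = 20.91 J.

U ≈ 20.9 J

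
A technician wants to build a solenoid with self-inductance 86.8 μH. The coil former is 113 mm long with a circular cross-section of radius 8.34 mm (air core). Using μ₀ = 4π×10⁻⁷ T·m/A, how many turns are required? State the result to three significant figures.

N ≈ 189 turns

A = πr² = π(8.340×10^-3 m)² = 2.185×10^-4 m².
From L = μ₀N²A/ℓ, N = √(Lℓ / (μ₀A)).
N = √[(8.680×10^-5)(0.113) / ((4π×10⁻⁷)×2.185×10^-4)] = √(3.572×10^4) ≈ 189.0.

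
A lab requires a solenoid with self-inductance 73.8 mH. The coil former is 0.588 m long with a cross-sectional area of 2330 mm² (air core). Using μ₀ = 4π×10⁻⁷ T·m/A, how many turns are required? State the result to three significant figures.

A = 2330 mm² = 2.330×10^-3 m².
From L = μ₀N²A/ℓ, N = √(Lℓ / (μ₀A)).
N = √[(7.380×10^-2)(0.588) / ((4π×10⁻⁷)×2.330×10^-3)] = √(1.482×10^7) ≈ 3849.8.

N ≈ 3850 turns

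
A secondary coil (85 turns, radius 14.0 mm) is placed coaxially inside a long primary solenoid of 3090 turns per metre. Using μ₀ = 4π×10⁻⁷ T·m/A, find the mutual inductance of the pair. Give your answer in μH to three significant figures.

M ≈ 203 μH

The outer solenoid produces a uniform field B₁ = μ₀n₁I₁ across the inner coil,
so the flux linkage is N₂Φ = N₂B₁A₂ = μ₀n₁N₂A₂·I₁, giving M = μ₀n₁N₂A₂.
A₂ = πr² = π(1.400×10^-2 m)² = 6.158×10^-4 m².
M = (4π×10⁻⁷)(3090)(85)(6.158×10^-4) = 2.032×10^-4 H.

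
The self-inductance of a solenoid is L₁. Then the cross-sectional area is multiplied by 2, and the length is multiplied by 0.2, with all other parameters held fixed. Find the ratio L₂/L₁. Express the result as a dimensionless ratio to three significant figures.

For a solenoid, L ∝ μᵣN²A/ℓ.
L₂/L₁ = (2) × (0.2)^-1 = 10.0.

L₂/L₁ = 10.0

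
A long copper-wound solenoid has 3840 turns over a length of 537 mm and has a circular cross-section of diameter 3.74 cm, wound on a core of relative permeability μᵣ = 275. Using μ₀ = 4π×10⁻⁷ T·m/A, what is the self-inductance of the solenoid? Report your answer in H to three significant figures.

A = π(d/2)² = π(1.870×10^-2 m)² = 1.099×10^-3 m².
For a long solenoid, L = μ₀μᵣN²A/ℓ.
L = (4π×10⁻⁷)(275)(3840)²(1.099×10^-3)/(0.537 m) = 10.42 H.

L ≈ 10.4 H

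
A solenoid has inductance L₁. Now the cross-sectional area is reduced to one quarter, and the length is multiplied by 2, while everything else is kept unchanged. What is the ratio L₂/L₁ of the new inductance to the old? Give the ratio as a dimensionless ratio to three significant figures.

For a solenoid, L ∝ μᵣN²A/ℓ.
L₂/L₁ = (0.25) × (2)^-1 = 0.125.

L₂/L₁ = 0.125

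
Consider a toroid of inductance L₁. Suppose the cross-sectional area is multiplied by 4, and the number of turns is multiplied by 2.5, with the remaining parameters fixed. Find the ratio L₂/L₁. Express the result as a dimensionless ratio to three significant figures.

For a toroid, L ∝ μᵣN²A/R.
L₂/L₁ = (4) × (2.5)^2 = 25.0.

L₂/L₁ = 25.0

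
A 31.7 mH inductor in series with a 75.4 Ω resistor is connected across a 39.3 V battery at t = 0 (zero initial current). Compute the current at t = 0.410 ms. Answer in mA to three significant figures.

I ≈ 325 mA

τ = L/R = 3.170×10^-2/75.4 = 4.204×10^-4 s; final current I_∞ = ε/R = 39.3/75.4 = 0.5212 A.
I(t) = I_∞(1 − e^(−t/τ)) with t/τ = 0.975.
I = (0.5212)(1 − e^(−0.975)) = 0.3247 A.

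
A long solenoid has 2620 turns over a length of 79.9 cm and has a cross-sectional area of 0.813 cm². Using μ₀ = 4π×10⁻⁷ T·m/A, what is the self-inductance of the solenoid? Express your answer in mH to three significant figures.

A = 0.813 cm² = 8.130×10^-5 m².
For a long solenoid, L = μ₀N²A/ℓ.
L = (4π×10⁻⁷)(2620)²(8.130×10^-5)/(0.799 m) = 8.777×10^-4 H.

L ≈ 0.878 mH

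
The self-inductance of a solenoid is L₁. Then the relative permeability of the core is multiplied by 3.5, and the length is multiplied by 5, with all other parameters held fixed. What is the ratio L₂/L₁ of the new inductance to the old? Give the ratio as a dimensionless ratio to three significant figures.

For a solenoid, L ∝ μᵣN²A/ℓ.
L₂/L₁ = (3.5) × (5)^-1 = 0.700.

L₂/L₁ = 0.700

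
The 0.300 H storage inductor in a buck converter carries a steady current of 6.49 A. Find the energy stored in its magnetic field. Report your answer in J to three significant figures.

U ≈ 6.32 J

Stored magnetic energy: U = ½LI².
U = ½(0.3 H)(6.49 A)² = 6.318 J.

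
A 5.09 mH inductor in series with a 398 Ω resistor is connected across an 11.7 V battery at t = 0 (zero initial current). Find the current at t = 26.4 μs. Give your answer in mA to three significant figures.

I ≈ 25.7 mA

τ = L/R = 5.090×10^-3/398 = 1.279×10^-5 s; final current I_∞ = ε/R = 11.7/398 = 2.940×10^-2 A.
I(t) = I_∞(1 − e^(−t/τ)) with t/τ = 2.064.
I = (2.940×10^-2)(1 − e^(−2.064)) = 2.567×10^-2 A.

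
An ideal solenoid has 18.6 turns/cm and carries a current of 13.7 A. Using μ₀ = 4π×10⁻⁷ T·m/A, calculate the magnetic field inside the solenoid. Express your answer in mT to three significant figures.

Inside a long solenoid, B = μ₀nI.
B = (4π×10⁻⁷)(1.860×10^3 m⁻¹)(13.7 A) = 3.202×10^-2 T.

B ≈ 32.0 mT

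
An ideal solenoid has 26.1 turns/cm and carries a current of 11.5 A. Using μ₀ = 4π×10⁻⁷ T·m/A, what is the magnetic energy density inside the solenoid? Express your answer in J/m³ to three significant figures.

B = μ₀nI = (4π×10⁻⁷)(2.610×10^3)(11.5) = 3.772×10^-2 T.
u = B²/(2μ₀) = (3.772×10^-2)²/(2×4π×10⁻⁷) = 566.1 J/m³.

u ≈ 566 J/m³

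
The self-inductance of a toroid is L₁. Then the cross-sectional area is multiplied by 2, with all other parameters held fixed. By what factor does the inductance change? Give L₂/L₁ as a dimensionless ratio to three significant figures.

L₂/L₁ = 2.00

For a toroid, L ∝ μᵣN²A/R.
L₂/L₁ = (2) = 2.00.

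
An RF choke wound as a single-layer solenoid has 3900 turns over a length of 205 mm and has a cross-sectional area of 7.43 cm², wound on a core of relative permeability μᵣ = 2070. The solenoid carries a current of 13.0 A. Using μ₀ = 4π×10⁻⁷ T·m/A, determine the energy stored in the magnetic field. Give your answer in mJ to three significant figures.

U ≈ 12100000 mJ

A = 7.43 cm² = 7.430×10^-4 m².
L = μ₀μᵣN²A/ℓ = (4π×10⁻⁷)(2070)(3900)²(7.430×10^-4)/(0.205) = 143.4 H.
U = ½LI² = ½(143.4)(13.0)² = 1.212×10^4 J.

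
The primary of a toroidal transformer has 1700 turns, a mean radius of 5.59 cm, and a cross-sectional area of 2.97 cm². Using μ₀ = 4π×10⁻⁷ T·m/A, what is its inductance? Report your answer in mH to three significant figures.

For a thin toroid, L = μ₀N²A/(2πR).
L = (4π×10⁻⁷)(1700)²(2.970×10^-4) / (2π×5.590×10^-2 m) = 3.071×10^-3 H.

L ≈ 3.07 mH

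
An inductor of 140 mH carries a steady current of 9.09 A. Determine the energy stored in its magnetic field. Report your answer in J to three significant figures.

Stored magnetic energy: U = ½LI².
U = ½(0.14 H)(9.09 A)² = 5.784 J.

U ≈ 5.78 J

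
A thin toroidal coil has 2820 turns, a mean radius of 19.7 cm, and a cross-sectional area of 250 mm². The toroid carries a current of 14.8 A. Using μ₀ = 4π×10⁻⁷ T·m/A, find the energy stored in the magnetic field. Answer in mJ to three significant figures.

U ≈ 221 mJ

L = μ₀N²A/(2πR) = (4π×10⁻⁷)(2820)²(2.500×10^-4)/(2π×0.197) = 2.018×10^-3 H.
U = ½LI² = ½(2.018×10^-3)(14.8)² = 0.2211 J.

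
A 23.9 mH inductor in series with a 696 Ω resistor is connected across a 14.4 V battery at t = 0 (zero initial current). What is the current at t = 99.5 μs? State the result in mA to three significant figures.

τ = L/R = 2.390×10^-2/696 = 3.434×10^-5 s; final current I_∞ = ε/R = 14.4/696 = 2.069×10^-2 A.
I(t) = I_∞(1 − e^(−t/τ)) with t/τ = 2.898.
I = (2.069×10^-2)(1 − e^(−2.898)) = 1.9548×10^-2 A.

I ≈ 19.5 mA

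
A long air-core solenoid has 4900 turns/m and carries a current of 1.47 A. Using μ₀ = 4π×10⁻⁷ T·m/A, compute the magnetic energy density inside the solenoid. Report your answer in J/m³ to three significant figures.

B = μ₀nI = (4π×10⁻⁷)(4.900×10^3)(1.47) = 9.052×10^-3 T.
u = B²/(2μ₀) = (9.052×10^-3)²/(2×4π×10⁻⁷) = 32.6 J/m³.

u ≈ 32.6 J/m³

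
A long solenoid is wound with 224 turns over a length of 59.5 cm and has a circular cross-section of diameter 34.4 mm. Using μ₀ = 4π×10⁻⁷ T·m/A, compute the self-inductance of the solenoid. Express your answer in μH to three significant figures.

A = π(d/2)² = π(1.720×10^-2 m)² = 9.294×10^-4 m².
For a long solenoid, L = μ₀N²A/ℓ.
L = (4π×10⁻⁷)(224)²(9.294×10^-4)/(0.595 m) = 9.849×10^-5 H.

L ≈ 98.5 μH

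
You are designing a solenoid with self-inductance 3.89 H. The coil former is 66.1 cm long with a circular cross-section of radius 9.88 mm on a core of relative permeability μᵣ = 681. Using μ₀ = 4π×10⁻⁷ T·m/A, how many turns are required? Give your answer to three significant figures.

N ≈ 3130 turns

A = πr² = π(9.880×10^-3 m)² = 3.067×10^-4 m².
From L = μ₀μᵣN²A/ℓ, N = √(Lℓ / (μ₀μᵣA)).
N = √[(3.89)(0.661) / ((4π×10⁻⁷)(681)×3.067×10^-4)] = √(9.798×10^6) ≈ 3130.2.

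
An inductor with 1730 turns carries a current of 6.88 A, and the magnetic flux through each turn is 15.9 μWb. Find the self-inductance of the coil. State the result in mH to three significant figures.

L ≈ 4.00 mH

Self-inductance is defined by L = NΦ_B/I (flux linkage over current).
L = (1730)(1.590×10^-5 Wb)/(6.88 A) = 3.998×10^-3 H.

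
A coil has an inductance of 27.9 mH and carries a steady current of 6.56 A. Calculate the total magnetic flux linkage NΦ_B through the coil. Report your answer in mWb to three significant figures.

NΦ_B ≈ 183 mWb

From L = NΦ_B/I, the flux linkage is NΦ_B = LI.
NΦ_B = (2.790×10^-2 H)(6.56 A) = 0.183 Wb.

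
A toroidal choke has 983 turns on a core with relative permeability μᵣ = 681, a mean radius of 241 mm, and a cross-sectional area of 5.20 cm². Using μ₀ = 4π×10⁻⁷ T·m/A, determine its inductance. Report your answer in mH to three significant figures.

L ≈ 284 mH

For a thin toroid, L = μ₀μᵣN²A/(2πR).
L = (4π×10⁻⁷)(681)(983)²(5.200×10^-4) / (2π×0.241 m) = 0.284 H.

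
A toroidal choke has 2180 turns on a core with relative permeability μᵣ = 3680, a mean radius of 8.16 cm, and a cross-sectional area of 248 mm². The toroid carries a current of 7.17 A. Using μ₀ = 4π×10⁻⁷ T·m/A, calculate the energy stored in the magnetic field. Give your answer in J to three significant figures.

L = μ₀μᵣN²A/(2πR) = (4π×10⁻⁷)(3680)(2180)²(2.480×10^-4)/(2π×8.160×10^-2) = 10.63 H.
U = ½LI² = ½(10.63)(7.17)² = 273.3 J.

U ≈ 273 J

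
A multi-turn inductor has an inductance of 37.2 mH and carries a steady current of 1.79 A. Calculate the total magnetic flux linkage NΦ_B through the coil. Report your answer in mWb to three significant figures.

From L = NΦ_B/I, the flux linkage is NΦ_B = LI.
NΦ_B = (3.720×10^-2 H)(1.79 A) = 6.659×10^-2 Wb.

NΦ_B ≈ 66.6 mWb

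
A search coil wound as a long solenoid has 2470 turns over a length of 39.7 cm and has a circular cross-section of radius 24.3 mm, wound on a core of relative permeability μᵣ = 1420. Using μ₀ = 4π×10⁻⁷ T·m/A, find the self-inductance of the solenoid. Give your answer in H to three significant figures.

A = πr² = π(2.430×10^-2 m)² = 1.855×10^-3 m².
For a long solenoid, L = μ₀μᵣN²A/ℓ.
L = (4π×10⁻⁷)(1420)(2470)²(1.855×10^-3)/(0.397 m) = 50.87 H.

L ≈ 50.9 H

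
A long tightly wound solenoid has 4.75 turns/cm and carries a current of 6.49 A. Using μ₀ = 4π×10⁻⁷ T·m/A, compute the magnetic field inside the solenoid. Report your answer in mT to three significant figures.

Inside a long solenoid, B = μ₀nI.
B = (4π×10⁻⁷)(475 m⁻¹)(6.49 A) = 3.874×10^-3 T.

B ≈ 3.87 mT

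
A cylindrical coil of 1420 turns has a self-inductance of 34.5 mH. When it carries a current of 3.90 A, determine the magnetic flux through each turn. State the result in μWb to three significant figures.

Φ_B ≈ 94.8 μWb

From L = NΦ_B/I, the flux per turn is Φ_B = LI/N.
Φ_B = (3.450×10^-2 H)(3.90 A)/1420 = 9.475×10^-5 Wb.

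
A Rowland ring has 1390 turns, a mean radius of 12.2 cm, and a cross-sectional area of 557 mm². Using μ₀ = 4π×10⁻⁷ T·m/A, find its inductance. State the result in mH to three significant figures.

For a thin toroid, L = μ₀N²A/(2πR).
L = (4π×10⁻⁷)(1390)²(5.570×10^-4) / (2π×0.122 m) = 1.764×10^-3 H.

L ≈ 1.76 mH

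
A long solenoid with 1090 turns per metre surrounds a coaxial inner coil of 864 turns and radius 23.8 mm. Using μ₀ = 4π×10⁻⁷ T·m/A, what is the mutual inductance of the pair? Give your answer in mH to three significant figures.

M ≈ 2.11 mH

The outer solenoid produces a uniform field B₁ = μ₀n₁I₁ across the inner coil,
so the flux linkage is N₂Φ = N₂B₁A₂ = μ₀n₁N₂A₂·I₁, giving M = μ₀n₁N₂A₂.
A₂ = πr² = π(2.380×10^-2 m)² = 1.780×10^-3 m².
M = (4π×10⁻⁷)(1090)(864)(1.780×10^-3) = 2.106×10^-3 H.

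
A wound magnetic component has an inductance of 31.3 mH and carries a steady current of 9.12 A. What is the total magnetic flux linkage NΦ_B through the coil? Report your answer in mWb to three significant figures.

From L = NΦ_B/I, the flux linkage is NΦ_B = LI.
NΦ_B = (3.130×10^-2 H)(9.12 A) = 0.28546 Wb.

NΦ_B ≈ 285 mWb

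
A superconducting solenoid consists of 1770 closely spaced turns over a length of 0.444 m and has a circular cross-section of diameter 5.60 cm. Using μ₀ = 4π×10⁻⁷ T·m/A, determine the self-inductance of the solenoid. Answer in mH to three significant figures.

A = π(d/2)² = π(2.800×10^-2 m)² = 2.463×10^-3 m².
For a long solenoid, L = μ₀N²A/ℓ.
L = (4π×10⁻⁷)(1770)²(2.463×10^-3)/(0.444 m) = 2.184×10^-2 H.

L ≈ 21.8 mH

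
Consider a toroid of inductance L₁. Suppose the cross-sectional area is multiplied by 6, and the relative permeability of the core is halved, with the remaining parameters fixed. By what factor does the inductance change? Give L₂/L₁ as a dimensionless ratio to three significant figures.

For a toroid, L ∝ μᵣN²A/R.
L₂/L₁ = (6) × (0.5) = 3.00.

L₂/L₁ = 3.00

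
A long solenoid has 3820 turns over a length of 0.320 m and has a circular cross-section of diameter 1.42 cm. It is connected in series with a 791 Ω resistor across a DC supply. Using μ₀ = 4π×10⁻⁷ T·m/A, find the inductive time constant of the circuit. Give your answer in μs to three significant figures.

A = π(d/2)² = π(7.100×10^-3 m)² = 1.584×10^-4 m².
L = μ₀N²A/ℓ = (4π×10⁻⁷)(3820)²(1.584×10^-4)/(0.32) = 9.075×10^-3 H.
τ = L/R = (9.075×10^-3)/(791) = 1.147×10^-5 s.

τ ≈ 11.5 μs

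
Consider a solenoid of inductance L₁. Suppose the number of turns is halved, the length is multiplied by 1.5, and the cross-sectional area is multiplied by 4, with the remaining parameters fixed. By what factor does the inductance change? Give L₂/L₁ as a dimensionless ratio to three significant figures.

L₂/L₁ = 0.667

For a solenoid, L ∝ μᵣN²A/ℓ.
L₂/L₁ = (0.5)^2 × (1.5)^-1 × (4) = 0.667.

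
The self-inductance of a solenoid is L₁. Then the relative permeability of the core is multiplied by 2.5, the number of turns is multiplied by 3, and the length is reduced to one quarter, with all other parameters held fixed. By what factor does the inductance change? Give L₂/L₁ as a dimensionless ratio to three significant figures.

For a solenoid, L ∝ μᵣN²A/ℓ.
L₂/L₁ = (2.5) × (3)^2 × (0.25)^-1 = 90.0.

L₂/L₁ = 90.0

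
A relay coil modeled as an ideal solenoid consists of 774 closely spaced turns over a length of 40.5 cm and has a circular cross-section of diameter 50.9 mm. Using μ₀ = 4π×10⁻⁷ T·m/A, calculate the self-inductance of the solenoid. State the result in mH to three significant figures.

A = π(d/2)² = π(2.545×10^-2 m)² = 2.0348×10^-3 m².
For a long solenoid, L = μ₀N²A/ℓ.
L = (4π×10⁻⁷)(774)²(2.0348×10^-3)/(0.405 m) = 3.782×10^-3 H.

L ≈ 3.78 mH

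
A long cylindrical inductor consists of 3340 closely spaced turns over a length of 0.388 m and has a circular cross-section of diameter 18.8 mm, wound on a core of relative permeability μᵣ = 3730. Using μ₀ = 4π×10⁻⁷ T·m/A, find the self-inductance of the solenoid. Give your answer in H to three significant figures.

L ≈ 37.4 H

A = π(d/2)² = π(9.400×10^-3 m)² = 2.776×10^-4 m².
For a long solenoid, L = μ₀μᵣN²A/ℓ.
L = (4π×10⁻⁷)(3730)(3340)²(2.776×10^-4)/(0.388 m) = 37.41 H.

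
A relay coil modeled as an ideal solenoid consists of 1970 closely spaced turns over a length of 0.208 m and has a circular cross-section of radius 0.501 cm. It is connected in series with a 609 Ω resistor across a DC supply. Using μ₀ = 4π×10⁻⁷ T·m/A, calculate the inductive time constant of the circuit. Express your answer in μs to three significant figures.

A = πr² = π(5.010×10^-3 m)² = 7.885×10^-5 m².
L = μ₀N²A/ℓ = (4π×10⁻⁷)(1970)²(7.885×10^-5)/(0.208) = 1.849×10^-3 H.
τ = L/R = (1.849×10^-3)/(609) = 3.036×10^-6 s.

τ ≈ 3.04 μs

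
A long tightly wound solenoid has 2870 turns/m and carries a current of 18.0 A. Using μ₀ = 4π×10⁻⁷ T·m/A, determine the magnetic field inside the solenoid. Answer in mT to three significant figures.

Inside a long solenoid, B = μ₀nI.
B = (4π×10⁻⁷)(2.870×10^3 m⁻¹)(18.0 A) = 6.492×10^-2 T.

B ≈ 64.9 mT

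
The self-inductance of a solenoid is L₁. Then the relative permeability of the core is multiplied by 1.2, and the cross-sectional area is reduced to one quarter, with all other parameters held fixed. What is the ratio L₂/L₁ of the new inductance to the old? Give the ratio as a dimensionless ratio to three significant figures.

For a solenoid, L ∝ μᵣN²A/ℓ.
L₂/L₁ = (1.2) × (0.25) = 0.300.

L₂/L₁ = 0.300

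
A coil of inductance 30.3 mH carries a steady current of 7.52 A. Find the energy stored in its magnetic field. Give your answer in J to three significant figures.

U ≈ 0.857 J

Stored magnetic energy: U = ½LI².
U = ½(3.030×10^-2 H)(7.52 A)² = 0.8567 J.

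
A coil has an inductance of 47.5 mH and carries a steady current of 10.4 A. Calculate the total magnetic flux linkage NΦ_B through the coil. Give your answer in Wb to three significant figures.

NΦ_B ≈ 0.494 Wb

From L = NΦ_B/I, the flux linkage is NΦ_B = LI.
NΦ_B = (4.750×10^-2 H)(10.4 A) = 0.494 Wb.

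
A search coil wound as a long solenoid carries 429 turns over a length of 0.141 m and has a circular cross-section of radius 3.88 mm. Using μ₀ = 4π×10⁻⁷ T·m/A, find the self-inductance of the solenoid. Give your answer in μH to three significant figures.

A = πr² = π(3.880×10^-3 m)² = 4.729×10^-5 m².
For a long solenoid, L = μ₀N²A/ℓ.
L = (4π×10⁻⁷)(429)²(4.729×10^-5)/(0.141 m) = 7.757×10^-5 H.

L ≈ 77.6 μH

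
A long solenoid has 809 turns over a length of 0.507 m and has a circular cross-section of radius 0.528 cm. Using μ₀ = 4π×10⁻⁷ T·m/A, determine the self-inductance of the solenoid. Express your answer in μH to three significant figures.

A = πr² = π(5.280×10^-3 m)² = 8.758×10^-5 m².
For a long solenoid, L = μ₀N²A/ℓ.
L = (4π×10⁻⁷)(809)²(8.758×10^-5)/(0.507 m) = 1.421×10^-4 H.

L ≈ 142 μH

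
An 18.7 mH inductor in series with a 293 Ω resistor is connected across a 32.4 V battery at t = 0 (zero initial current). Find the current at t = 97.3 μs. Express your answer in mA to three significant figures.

τ = L/R = 1.870×10^-2/293 = 6.382×10^-5 s; final current I_∞ = ε/R = 32.4/293 = 0.1106 A.
I(t) = I_∞(1 − e^(−t/τ)) with t/τ = 1.525.
I = (0.1106)(1 − e^(−1.525)) = 8.650×10^-2 A.

I ≈ 86.5 mA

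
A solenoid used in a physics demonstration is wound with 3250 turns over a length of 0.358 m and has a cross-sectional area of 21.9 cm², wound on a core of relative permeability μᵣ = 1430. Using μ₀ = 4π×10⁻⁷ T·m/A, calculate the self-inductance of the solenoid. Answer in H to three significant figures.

L ≈ 116 H

A = 21.9 cm² = 2.190×10^-3 m².
For a long solenoid, L = μ₀μᵣN²A/ℓ.
L = (4π×10⁻⁷)(1430)(3250)²(2.190×10^-3)/(0.358 m) = 116.1 H.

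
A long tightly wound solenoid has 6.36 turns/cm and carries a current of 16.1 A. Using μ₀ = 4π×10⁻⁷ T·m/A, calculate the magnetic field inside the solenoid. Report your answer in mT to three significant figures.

Inside a long solenoid, B = μ₀nI.
B = (4π×10⁻⁷)(636 m⁻¹)(16.1 A) = 1.287×10^-2 T.

B ≈ 12.9 mT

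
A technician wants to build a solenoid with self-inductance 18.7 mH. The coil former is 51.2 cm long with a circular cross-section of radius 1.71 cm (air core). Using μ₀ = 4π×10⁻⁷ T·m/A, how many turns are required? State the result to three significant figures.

A = πr² = π(1.710×10^-2 m)² = 9.186×10^-4 m².
From L = μ₀N²A/ℓ, N = √(Lℓ / (μ₀A)).
N = √[(1.870×10^-2)(0.512) / ((4π×10⁻⁷)×9.186×10^-4)] = √(8.294×10^6) ≈ 2879.9.

N ≈ 2880 turns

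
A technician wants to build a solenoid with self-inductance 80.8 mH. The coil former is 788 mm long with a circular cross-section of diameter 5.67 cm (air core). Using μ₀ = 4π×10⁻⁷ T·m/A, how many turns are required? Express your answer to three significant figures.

N ≈ 4480 turns

A = π(d/2)² = π(2.835×10^-2 m)² = 2.52497×10^-3 m².
From L = μ₀N²A/ℓ, N = √(Lℓ / (μ₀A)).
N = √[(8.080×10^-2)(0.788) / ((4π×10⁻⁷)×2.52497×10^-3)] = √(2.007×10^7) ≈ 4479.6.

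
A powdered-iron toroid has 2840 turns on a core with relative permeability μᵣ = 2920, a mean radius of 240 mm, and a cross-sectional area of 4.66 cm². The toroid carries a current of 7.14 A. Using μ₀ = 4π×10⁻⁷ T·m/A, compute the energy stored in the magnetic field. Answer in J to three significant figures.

U ≈ 233 J

L = μ₀μᵣN²A/(2πR) = (4π×10⁻⁷)(2920)(2840)²(4.660×10^-4)/(2π×0.24) = 9.146 H.
U = ½LI² = ½(9.146)(7.14)² = 233.1 J.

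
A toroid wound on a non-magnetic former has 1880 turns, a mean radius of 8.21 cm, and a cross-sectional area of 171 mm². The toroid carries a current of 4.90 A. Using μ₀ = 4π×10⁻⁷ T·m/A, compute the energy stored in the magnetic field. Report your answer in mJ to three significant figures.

L = μ₀N²A/(2πR) = (4π×10⁻⁷)(1880)²(1.710×10^-4)/(2π×8.210×10^-2) = 1.472×10^-3 H.
U = ½LI² = ½(1.472×10^-3)(4.90)² = 1.768×10^-2 J.

U ≈ 17.7 mJ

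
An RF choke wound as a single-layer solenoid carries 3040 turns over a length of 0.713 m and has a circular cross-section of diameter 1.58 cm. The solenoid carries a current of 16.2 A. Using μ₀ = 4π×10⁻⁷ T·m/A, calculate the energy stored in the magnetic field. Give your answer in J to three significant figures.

A = π(d/2)² = π(7.900×10^-3 m)² = 1.961×10^-4 m².
L = μ₀N²A/ℓ = (4π×10⁻⁷)(3040)²(1.961×10^-4)/(0.713) = 3.194×10^-3 H.
U = ½LI² = ½(3.194×10^-3)(16.2)² = 0.4191 J.

U ≈ 0.419 J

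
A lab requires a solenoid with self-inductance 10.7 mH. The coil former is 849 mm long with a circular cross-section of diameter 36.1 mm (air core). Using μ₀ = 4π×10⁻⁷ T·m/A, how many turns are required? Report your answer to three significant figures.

N ≈ 2660 turns

A = π(d/2)² = π(1.805×10^-2 m)² = 1.024×10^-3 m².
From L = μ₀N²A/ℓ, N = √(Lℓ / (μ₀A)).
N = √[(1.070×10^-2)(0.849) / ((4π×10⁻⁷)×1.024×10^-3)] = √(7.063×10^6) ≈ 2657.6.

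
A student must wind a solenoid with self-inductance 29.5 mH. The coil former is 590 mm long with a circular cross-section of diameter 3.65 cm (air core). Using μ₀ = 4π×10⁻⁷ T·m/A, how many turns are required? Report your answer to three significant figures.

A = π(d/2)² = π(1.825×10^-2 m)² = 1.046×10^-3 m².
From L = μ₀N²A/ℓ, N = √(Lℓ / (μ₀A)).
N = √[(2.950×10^-2)(0.59) / ((4π×10⁻⁷)×1.046×10^-3)] = √(1.324×10^7) ≈ 3638.3.

N ≈ 3640 turns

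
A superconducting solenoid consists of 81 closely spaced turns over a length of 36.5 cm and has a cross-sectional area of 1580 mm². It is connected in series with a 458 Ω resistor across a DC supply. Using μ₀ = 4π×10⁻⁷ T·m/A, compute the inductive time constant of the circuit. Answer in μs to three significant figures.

A = 1580 mm² = 1.580×10^-3 m².
L = μ₀N²A/ℓ = (4π×10⁻⁷)(81)²(1.580×10^-3)/(0.365) = 3.569×10^-5 H.
τ = L/R = (3.569×10^-5)/(458) = 7.793×10^-8 s.

τ ≈ 0.0779 μs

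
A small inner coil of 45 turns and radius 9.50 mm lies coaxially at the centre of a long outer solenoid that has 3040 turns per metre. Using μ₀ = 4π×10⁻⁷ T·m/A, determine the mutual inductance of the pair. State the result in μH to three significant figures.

The outer solenoid produces a uniform field B₁ = μ₀n₁I₁ across the inner coil,
so the flux linkage is N₂Φ = N₂B₁A₂ = μ₀n₁N₂A₂·I₁, giving M = μ₀n₁N₂A₂.
A₂ = πr² = π(9.500×10^-3 m)² = 2.835×10^-4 m².
M = (4π×10⁻⁷)(3040)(45)(2.835×10^-4) = 4.874×10^-5 H.

M ≈ 48.7 μH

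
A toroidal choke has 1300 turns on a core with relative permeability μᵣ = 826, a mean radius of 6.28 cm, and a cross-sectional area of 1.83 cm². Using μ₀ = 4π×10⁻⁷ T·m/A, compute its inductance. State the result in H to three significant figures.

L ≈ 0.814 H

For a thin toroid, L = μ₀μᵣN²A/(2πR).
L = (4π×10⁻⁷)(826)(1300)²(1.830×10^-4) / (2π×6.280×10^-2 m) = 0.8136 H.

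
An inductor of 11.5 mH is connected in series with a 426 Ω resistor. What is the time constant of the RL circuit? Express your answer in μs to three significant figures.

τ ≈ 27.0 μs

τ = L/R = (1.150×10^-2 H)/(426 Ω) = 2.700×10^-5 s.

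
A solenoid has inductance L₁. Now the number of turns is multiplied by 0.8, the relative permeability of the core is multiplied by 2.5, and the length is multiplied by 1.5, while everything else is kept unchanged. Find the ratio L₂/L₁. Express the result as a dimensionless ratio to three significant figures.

L₂/L₁ = 1.07

For a solenoid, L ∝ μᵣN²A/ℓ.
L₂/L₁ = (0.8)^2 × (2.5) × (1.5)^-1 = 1.07.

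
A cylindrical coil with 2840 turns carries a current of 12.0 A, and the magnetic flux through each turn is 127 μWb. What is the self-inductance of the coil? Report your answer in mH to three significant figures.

Self-inductance is defined by L = NΦ_B/I (flux linkage over current).
L = (2840)(1.270×10^-4 Wb)/(12.0 A) = 3.006×10^-2 H.

L ≈ 30.1 mH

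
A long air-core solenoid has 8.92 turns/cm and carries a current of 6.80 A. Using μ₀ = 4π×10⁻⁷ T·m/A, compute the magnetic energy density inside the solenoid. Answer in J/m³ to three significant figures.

B = μ₀nI = (4π×10⁻⁷)(892)(6.80) = 7.622×10^-3 T.
u = B²/(2μ₀) = (7.622×10^-3)²/(2×4π×10⁻⁷) = 23.12 J/m³.

u ≈ 23.1 J/m³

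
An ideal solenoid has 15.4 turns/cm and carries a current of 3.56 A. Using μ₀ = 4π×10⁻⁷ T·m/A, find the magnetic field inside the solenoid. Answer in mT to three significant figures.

B ≈ 6.89 mT

Inside a long solenoid, B = μ₀nI.
B = (4π×10⁻⁷)(1.540×10^3 m⁻¹)(3.56 A) = 6.889×10^-3 T.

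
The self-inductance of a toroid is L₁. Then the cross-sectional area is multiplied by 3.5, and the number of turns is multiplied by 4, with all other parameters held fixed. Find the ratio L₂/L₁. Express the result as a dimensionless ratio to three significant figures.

L₂/L₁ = 56.0

For a toroid, L ∝ μᵣN²A/R.
L₂/L₁ = (3.5) × (4)^2 = 56.0.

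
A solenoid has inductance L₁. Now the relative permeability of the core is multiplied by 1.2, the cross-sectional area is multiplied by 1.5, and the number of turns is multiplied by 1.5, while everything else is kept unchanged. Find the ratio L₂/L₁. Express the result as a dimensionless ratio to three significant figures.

For a solenoid, L ∝ μᵣN²A/ℓ.
L₂/L₁ = (1.2) × (1.5) × (1.5)^2 = 4.05.

L₂/L₁ = 4.05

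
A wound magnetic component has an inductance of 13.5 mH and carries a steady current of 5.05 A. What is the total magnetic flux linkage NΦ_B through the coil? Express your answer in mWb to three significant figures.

From L = NΦ_B/I, the flux linkage is NΦ_B = LI.
NΦ_B = (1.350×10^-2 H)(5.05 A) = 6.817×10^-2 Wb.

NΦ_B ≈ 68.2 mWb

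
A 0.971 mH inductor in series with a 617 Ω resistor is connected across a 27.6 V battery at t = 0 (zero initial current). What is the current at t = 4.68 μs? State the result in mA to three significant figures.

I ≈ 42.4 mA

τ = L/R = 9.710×10^-4/617 = 1.574×10^-6 s; final current I_∞ = ε/R = 27.6/617 = 4.473×10^-2 A.
I(t) = I_∞(1 − e^(−t/τ)) with t/τ = 2.974.
I = (4.473×10^-2)(1 − e^(−2.974)) = 4.2446×10^-2 A.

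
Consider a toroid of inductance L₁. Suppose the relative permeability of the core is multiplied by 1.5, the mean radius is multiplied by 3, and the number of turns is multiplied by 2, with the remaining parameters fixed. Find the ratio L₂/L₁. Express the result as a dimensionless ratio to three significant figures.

For a toroid, L ∝ μᵣN²A/R.
L₂/L₁ = (1.5) × (3)^-1 × (2)^2 = 2.00.

L₂/L₁ = 2.00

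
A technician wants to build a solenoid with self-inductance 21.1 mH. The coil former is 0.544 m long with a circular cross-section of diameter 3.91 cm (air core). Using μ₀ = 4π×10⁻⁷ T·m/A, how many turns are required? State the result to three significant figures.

N ≈ 2760 turns

A = π(d/2)² = π(1.955×10^-2 m)² = 1.201×10^-3 m².
From L = μ₀N²A/ℓ, N = √(Lℓ / (μ₀A)).
N = √[(2.110×10^-2)(0.544) / ((4π×10⁻⁷)×1.201×10^-3)] = √(7.607×10^6) ≈ 2758.1.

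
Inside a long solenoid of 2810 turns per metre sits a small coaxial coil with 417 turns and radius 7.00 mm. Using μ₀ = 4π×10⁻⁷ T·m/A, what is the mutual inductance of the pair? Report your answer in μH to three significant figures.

The outer solenoid produces a uniform field B₁ = μ₀n₁I₁ across the inner coil,
so the flux linkage is N₂Φ = N₂B₁A₂ = μ₀n₁N₂A₂·I₁, giving M = μ₀n₁N₂A₂.
A₂ = πr² = π(7.000×10^-3 m)² = 1.539×10^-4 m².
M = (4π×10⁻⁷)(2810)(417)(1.539×10^-4) = 2.267×10^-4 H.

M ≈ 227 μH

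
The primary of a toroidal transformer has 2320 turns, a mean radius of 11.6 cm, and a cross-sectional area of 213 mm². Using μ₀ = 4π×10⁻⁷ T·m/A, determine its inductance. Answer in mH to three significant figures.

L ≈ 1.98 mH

For a thin toroid, L = μ₀N²A/(2πR).
L = (4π×10⁻⁷)(2320)²(2.130×10^-4) / (2π×0.116 m) = 1.977×10^-3 H.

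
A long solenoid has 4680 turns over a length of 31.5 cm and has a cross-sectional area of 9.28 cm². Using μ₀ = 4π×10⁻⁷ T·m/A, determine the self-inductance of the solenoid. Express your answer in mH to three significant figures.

L ≈ 81.1 mH

A = 9.28 cm² = 9.280×10^-4 m².
For a long solenoid, L = μ₀N²A/ℓ.
L = (4π×10⁻⁷)(4680)²(9.280×10^-4)/(0.315 m) = 8.108×10^-2 H.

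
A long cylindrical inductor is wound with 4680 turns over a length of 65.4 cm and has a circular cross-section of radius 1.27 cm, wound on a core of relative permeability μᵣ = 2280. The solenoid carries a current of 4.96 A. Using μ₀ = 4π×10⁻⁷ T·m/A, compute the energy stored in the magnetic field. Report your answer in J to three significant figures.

A = πr² = π(1.270×10^-2 m)² = 5.067×10^-4 m².
L = μ₀μᵣN²A/ℓ = (4π×10⁻⁷)(2280)(4680)²(5.067×10^-4)/(0.654) = 48.62 H.
U = ½LI² = ½(48.62)(4.96)² = 598.1 J.

U ≈ 598 J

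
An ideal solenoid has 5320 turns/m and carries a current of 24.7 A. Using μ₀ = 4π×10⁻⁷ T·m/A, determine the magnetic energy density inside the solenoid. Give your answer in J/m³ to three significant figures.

u ≈ 10800 J/m³

B = μ₀nI = (4π×10⁻⁷)(5.320×10^3)(24.7) = 0.1651 T.
u = B²/(2μ₀) = (0.1651)²/(2×4π×10⁻⁷) = 1.0849×10^4 J/m³.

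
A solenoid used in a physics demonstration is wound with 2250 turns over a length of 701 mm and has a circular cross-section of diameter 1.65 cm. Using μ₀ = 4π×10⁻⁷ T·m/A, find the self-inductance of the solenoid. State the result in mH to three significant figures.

A = π(d/2)² = π(8.250×10^-3 m)² = 2.138×10^-4 m².
For a long solenoid, L = μ₀N²A/ℓ.
L = (4π×10⁻⁷)(2250)²(2.138×10^-4)/(0.701 m) = 1.941×10^-3 H.

L ≈ 1.94 mH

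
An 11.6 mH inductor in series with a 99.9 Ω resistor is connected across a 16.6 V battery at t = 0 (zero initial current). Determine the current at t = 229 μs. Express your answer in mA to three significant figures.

τ = L/R = 1.160×10^-2/99.9 = 1.161×10^-4 s; final current I_∞ = ε/R = 16.6/99.9 = 0.1662 A.
I(t) = I_∞(1 − e^(−t/τ)) with t/τ = 1.972.
I = (0.1662)(1 − e^(−1.972)) = 0.143 A.

I ≈ 143 mA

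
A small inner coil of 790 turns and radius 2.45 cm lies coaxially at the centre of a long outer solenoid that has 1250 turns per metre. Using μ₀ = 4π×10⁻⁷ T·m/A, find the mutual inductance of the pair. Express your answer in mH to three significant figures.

M ≈ 2.34 mH

The outer solenoid produces a uniform field B₁ = μ₀n₁I₁ across the inner coil,
so the flux linkage is N₂Φ = N₂B₁A₂ = μ₀n₁N₂A₂·I₁, giving M = μ₀n₁N₂A₂.
A₂ = πr² = π(2.450×10^-2 m)² = 1.886×10^-3 m².
M = (4π×10⁻⁷)(1250)(790)(1.886×10^-3) = 2.340×10^-3 H.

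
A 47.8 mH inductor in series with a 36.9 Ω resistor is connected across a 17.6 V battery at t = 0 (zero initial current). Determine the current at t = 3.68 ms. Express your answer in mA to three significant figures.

I ≈ 449 mA

τ = L/R = 4.780×10^-2/36.9 = 1.295×10^-3 s; final current I_∞ = ε/R = 17.6/36.9 = 0.477 A.
I(t) = I_∞(1 − e^(−t/τ)) with t/τ = 2.841.
I = (0.477)(1 − e^(−2.841)) = 0.4491 A.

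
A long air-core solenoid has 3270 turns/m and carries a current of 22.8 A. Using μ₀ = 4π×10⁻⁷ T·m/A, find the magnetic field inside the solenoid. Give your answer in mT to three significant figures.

B ≈ 93.7 mT

Inside a long solenoid, B = μ₀nI.
B = (4π×10⁻⁷)(3.270×10^3 m⁻¹)(22.8 A) = 9.369×10^-2 T.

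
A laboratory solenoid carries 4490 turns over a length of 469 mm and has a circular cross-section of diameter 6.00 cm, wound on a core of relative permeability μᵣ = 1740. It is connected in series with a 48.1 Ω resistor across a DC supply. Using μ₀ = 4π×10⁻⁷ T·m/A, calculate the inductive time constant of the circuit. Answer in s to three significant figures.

A = π(d/2)² = π(3.000×10^-2 m)² = 2.827×10^-3 m².
L = μ₀μᵣN²A/ℓ = (4π×10⁻⁷)(1740)(4490)²(2.827×10^-3)/(0.469) = 265.7 H.
τ = L/R = (265.7)/(48.1) = 5.5249 s.

τ ≈ 5.52 s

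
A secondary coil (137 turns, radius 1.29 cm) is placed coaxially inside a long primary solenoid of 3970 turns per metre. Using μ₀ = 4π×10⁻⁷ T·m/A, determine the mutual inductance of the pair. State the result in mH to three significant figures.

The outer solenoid produces a uniform field B₁ = μ₀n₁I₁ across the inner coil,
so the flux linkage is N₂Φ = N₂B₁A₂ = μ₀n₁N₂A₂·I₁, giving M = μ₀n₁N₂A₂.
A₂ = πr² = π(1.290×10^-2 m)² = 5.228×10^-4 m².
M = (4π×10⁻⁷)(3970)(137)(5.228×10^-4) = 3.573×10^-4 H.

M ≈ 0.357 mH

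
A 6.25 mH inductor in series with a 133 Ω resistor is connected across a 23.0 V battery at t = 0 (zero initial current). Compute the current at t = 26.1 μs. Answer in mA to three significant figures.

τ = L/R = 6.250×10^-3/133 = 4.699×10^-5 s; final current I_∞ = ε/R = 23.0/133 = 0.1729 A.
I(t) = I_∞(1 − e^(−t/τ)) with t/τ = 0.555.
I = (0.1729)(1 − e^(−0.555)) = 7.370×10^-2 A.

I ≈ 73.7 mA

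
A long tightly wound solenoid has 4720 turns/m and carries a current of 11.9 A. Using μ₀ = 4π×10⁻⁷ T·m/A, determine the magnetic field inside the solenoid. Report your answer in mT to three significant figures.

Inside a long solenoid, B = μ₀nI.
B = (4π×10⁻⁷)(4.720×10^3 m⁻¹)(11.9 A) = 7.058×10^-2 T.

B ≈ 70.6 mT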